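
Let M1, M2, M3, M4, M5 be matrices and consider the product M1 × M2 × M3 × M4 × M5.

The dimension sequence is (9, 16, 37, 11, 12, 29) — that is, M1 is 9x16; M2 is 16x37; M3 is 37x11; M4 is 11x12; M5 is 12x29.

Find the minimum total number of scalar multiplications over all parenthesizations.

12416

Adjacent pairs: M1M2 = 9·16·37 = 5328; M2M3 = 16·37·11 = 6512; M3M4 = 37·11·12 = 4884; M4M5 = 11·12·29 = 3828.
Length 3: M1..M3: k=1: 0+6512+9·16·11=8096; k=2: 5328+0+9·37·11=8991 → min 8096 | M2..M4: k=2: 0+4884+16·37·12=11988; k=3: 6512+0+16·11·12=8624 → min 8624 | M3..M5: k=3: 0+3828+37·11·29=15631; k=4: 4884+0+37·12·29=17760 → min 15631.
Length 4: M1..M4: k=1: 0+8624+9·16·12=10352; k=2: 5328+4884+9·37·12=14208; k=3: 8096+0+9·11·12=9284 → min 9284 | M2..M5: k=2: 0+15631+16·37·29=32799; k=3: 6512+3828+16·11·29=15444; k=4: 8624+0+16·12·29=14192 → min 14192.
Length 5: M1..M5: k=1: 0+14192+9·16·29=18368; k=2: 5328+15631+9·37·29=30616; k=3: 8096+3828+9·11·29=14795; k=4: 9284+0+9·12·29=12416 → min 12416.
Optimal order: (((M1 × (M2 × M3)) × M4) × M5) with cost 12416.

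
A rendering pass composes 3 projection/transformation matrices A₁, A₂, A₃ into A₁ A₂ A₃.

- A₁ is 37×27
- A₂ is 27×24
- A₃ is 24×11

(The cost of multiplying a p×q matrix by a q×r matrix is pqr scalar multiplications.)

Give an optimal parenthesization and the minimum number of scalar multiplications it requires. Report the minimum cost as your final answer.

(A₁ (A₂ A₃)): cost 18117.
((A₁ A₂) A₃): cost 33744.
Optimal: (A₁ (A₂ A₃)) with cost 18117.

18117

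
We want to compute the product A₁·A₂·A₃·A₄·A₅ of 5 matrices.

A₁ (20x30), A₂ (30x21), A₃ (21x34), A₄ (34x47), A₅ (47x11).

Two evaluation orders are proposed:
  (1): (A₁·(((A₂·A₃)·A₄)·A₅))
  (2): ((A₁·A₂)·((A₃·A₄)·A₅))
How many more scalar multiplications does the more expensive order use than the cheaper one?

29835

Order (1) = (A₁·(((A₂·A₃)·A₄)·A₅)): (A₂·A₃): 30×21 by 21×34 → 30×34, cost 30·21·34 = 21420; ((A₂·A₃)·A₄): 30×34 by 34×47 → 30×47, cost 30·34·47 = 47940; cumulative 69360; (((A₂·A₃)·A₄)·A₅): 30×47 by 47×11 → 30×11, cost 30·47·11 = 15510; cumulative 84870; (A₁·(((A₂·A₃)·A₄)·A₅)): 20×30 by 30×11 → 20×11, cost 20·30·11 = 6600; cumulative 91470. Total 91470.
Order (2) = ((A₁·A₂)·((A₃·A₄)·A₅)): (A₁·A₂): 20×30 by 30×21 → 20×21, cost 20·30·21 = 12600; (A₃·A₄): 21×34 by 34×47 → 21×47, cost 21·34·47 = 33558; ((A₃·A₄)·A₅): 21×47 by 47×11 → 21×11, cost 21·47·11 = 10857; cumulative 44415; ((A₁·A₂)·((A₃·A₄)·A₅)): 20×21 by 21×11 → 20×11, cost 20·21·11 = 4620; cumulative 61635. Total 61635.
Difference: |91470 − 61635| = 29835.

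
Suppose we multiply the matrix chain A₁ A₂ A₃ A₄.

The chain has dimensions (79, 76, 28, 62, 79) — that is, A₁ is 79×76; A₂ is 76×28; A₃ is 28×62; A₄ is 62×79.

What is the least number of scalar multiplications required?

Adjacent pairs: A₁A₂ = 79·76·28 = 168112; A₂A₃ = 76·28·62 = 131936; A₃A₄ = 28·62·79 = 137144.
Length 3: A₁..A₃: k=1: 0+131936+79·76·62=504184; k=2: 168112+0+79·28·62=305256 → min 305256 | A₂..A₄: k=2: 0+137144+76·28·79=305256; k=3: 131936+0+76·62·79=504184 → min 305256.
Length 4: A₁..A₄: k=1: 0+305256+79·76·79=779572; k=2: 168112+137144+79·28·79=480004; k=3: 305256+0+79·62·79=692198 → min 480004.
Optimal order: ((A₁ A₂) (A₃ A₄)) with cost 480004.

480004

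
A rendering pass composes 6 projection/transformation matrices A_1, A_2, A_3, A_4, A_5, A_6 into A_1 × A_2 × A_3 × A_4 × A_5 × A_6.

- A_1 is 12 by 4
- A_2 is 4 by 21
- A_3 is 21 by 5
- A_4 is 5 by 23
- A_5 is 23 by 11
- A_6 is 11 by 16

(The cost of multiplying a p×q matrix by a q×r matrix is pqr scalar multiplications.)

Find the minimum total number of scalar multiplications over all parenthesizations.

Adjacent pairs: A_1A_2 = 12·4·21 = 1008; A_2A_3 = 4·21·5 = 420; A_3A_4 = 21·5·23 = 2415; A_4A_5 = 5·23·11 = 1265; A_5A_6 = 23·11·16 = 4048.
Length 3: A_1..A_3: k=1: 0+420+12·4·5=660; k=2: 1008+0+12·21·5=2268 → min 660 | A_2..A_4: k=2: 0+2415+4·21·23=4347; k=3: 420+0+4·5·23=880 → min 880 | A_3..A_5: k=3: 0+1265+21·5·11=2420; k=4: 2415+0+21·23·11=7728 → min 2420 | A_4..A_6: k=4: 0+4048+5·23·16=5888; k=5: 1265+0+5·11·16=2145 → min 2145.
Length 4: A_1..A_4: k=1: 0+880+12·4·23=1984; k=2: 1008+2415+12·21·23=9219; k=3: 660+0+12·5·23=2040 → min 1984 | A_2..A_5: k=2: 0+2420+4·21·11=3344; k=3: 420+1265+4·5·11=1905; k=4: 880+0+4·23·11=1892 → min 1892 | A_3..A_6: k=3: 0+2145+21·5·16=3825; k=4: 2415+4048+21·23·16=14191; k=5: 2420+0+21·11·16=6116 → min 3825.
Length 5: A_1..A_5: k=1: 0+1892+12·4·11=2420; k=2: 1008+2420+12·21·11=6200; k=3: 660+1265+12·5·11=2585; k=4: 1984+0+12·23·11=5020 → min 2420 | A_2..A_6: k=2: 0+3825+4·21·16=5169; k=3: 420+2145+4·5·16=2885; k=4: 880+4048+4·23·16=6400; k=5: 1892+0+4·11·16=2596 → min 2596.
Length 6: A_1..A_6: k=1: 0+2596+12·4·16=3364; k=2: 1008+3825+12·21·16=8865; k=3: 660+2145+12·5·16=3765; k=4: 1984+4048+12·23·16=10448; k=5: 2420+0+12·11·16=4532 → min 3364.
Optimal order: (A_1 × ((((A_2 × A_3) × A_4) × A_5) × A_6)) with cost 3364.

3364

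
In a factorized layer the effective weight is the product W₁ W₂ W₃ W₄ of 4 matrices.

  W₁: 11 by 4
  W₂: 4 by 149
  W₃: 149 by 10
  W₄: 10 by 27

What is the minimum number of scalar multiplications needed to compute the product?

8228

Adjacent pairs: W₁W₂ = 11·4·149 = 6556; W₂W₃ = 4·149·10 = 5960; W₃W₄ = 149·10·27 = 40230.
Length 3: W₁..W₃: k=1: 0+5960+11·4·10=6400; k=2: 6556+0+11·149·10=22946 → min 6400 | W₂..W₄: k=2: 0+40230+4·149·27=56322; k=3: 5960+0+4·10·27=7040 → min 7040.
Length 4: W₁..W₄: k=1: 0+7040+11·4·27=8228; k=2: 6556+40230+11·149·27=91039; k=3: 6400+0+11·10·27=9370 → min 8228.
Optimal order: (W₁ ((W₂ W₃) W₄)) with cost 8228.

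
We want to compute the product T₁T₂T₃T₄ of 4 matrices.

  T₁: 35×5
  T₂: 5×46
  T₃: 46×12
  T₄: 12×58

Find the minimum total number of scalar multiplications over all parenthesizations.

Adjacent pairs: T₁T₂ = 35·5·46 = 8050; T₂T₃ = 5·46·12 = 2760; T₃T₄ = 46·12·58 = 32016.
Length 3: T₁..T₃: k=1: 0+2760+35·5·12=4860; k=2: 8050+0+35·46·12=27370 → min 4860 | T₂..T₄: k=2: 0+32016+5·46·58=45356; k=3: 2760+0+5·12·58=6240 → min 6240.
Length 4: T₁..T₄: k=1: 0+6240+35·5·58=16390; k=2: 8050+32016+35·46·58=133446; k=3: 4860+0+35·12·58=29220 → min 16390.
Optimal order: (T₁((T₂T₃)T₄)) with cost 16390.

16390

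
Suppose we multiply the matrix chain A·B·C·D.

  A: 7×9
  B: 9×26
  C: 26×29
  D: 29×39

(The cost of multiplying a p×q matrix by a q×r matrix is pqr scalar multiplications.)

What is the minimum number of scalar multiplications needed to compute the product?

Adjacent pairs: AB = 7·9·26 = 1638; BC = 9·26·29 = 6786; CD = 26·29·39 = 29406.
Length 3: A..C: k=1: 0+6786+7·9·29=8613; k=2: 1638+0+7·26·29=6916 → min 6916 | B..D: k=2: 0+29406+9·26·39=38532; k=3: 6786+0+9·29·39=16965 → min 16965.
Length 4: A..D: k=1: 0+16965+7·9·39=19422; k=2: 1638+29406+7·26·39=38142; k=3: 6916+0+7·29·39=14833 → min 14833.
Optimal order: (((A·B)·C)·D) with cost 14833.

14833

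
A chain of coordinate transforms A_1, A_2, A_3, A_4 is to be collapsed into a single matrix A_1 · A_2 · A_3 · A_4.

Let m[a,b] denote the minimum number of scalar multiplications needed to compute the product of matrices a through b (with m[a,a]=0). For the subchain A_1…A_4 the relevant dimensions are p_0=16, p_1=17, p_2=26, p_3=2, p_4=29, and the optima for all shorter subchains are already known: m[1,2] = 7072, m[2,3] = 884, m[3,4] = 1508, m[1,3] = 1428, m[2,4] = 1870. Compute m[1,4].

m[1,4] = min over k∈[1,3] of m[1,k]+m[k+1,4]+p_{0}·p_k·p_{4}.
k=1: 0 + 1870 + 16·17·29 = 9758; k=2: 7072 + 1508 + 16·26·29 = 20644; k=3: 1428 + 0 + 16·2·29 = 2356.
Minimum: 2356 at k=3.

2356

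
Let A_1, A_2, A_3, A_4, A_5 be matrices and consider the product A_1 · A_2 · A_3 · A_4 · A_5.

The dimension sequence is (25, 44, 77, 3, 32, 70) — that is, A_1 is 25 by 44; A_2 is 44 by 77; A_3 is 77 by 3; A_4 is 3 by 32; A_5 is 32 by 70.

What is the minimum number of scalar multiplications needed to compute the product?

25434

Adjacent pairs: A_1A_2 = 25·44·77 = 84700; A_2A_3 = 44·77·3 = 10164; A_3A_4 = 77·3·32 = 7392; A_4A_5 = 3·32·70 = 6720.
Length 3: A_1..A_3: k=1: 0+10164+25·44·3=13464; k=2: 84700+0+25·77·3=90475 → min 13464 | A_2..A_4: k=2: 0+7392+44·77·32=115808; k=3: 10164+0+44·3·32=14388 → min 14388 | A_3..A_5: k=3: 0+6720+77·3·70=22890; k=4: 7392+0+77·32·70=179872 → min 22890.
Length 4: A_1..A_4: k=1: 0+14388+25·44·32=49588; k=2: 84700+7392+25·77·32=153692; k=3: 13464+0+25·3·32=15864 → min 15864 | A_2..A_5: k=2: 0+22890+44·77·70=260050; k=3: 10164+6720+44·3·70=26124; k=4: 14388+0+44·32·70=112948 → min 26124.
Length 5: A_1..A_5: k=1: 0+26124+25·44·70=103124; k=2: 84700+22890+25·77·70=242340; k=3: 13464+6720+25·3·70=25434; k=4: 15864+0+25·32·70=71864 → min 25434.
Optimal order: ((A_1 · (A_2 · A_3)) · (A_4 · A_5)) with cost 25434.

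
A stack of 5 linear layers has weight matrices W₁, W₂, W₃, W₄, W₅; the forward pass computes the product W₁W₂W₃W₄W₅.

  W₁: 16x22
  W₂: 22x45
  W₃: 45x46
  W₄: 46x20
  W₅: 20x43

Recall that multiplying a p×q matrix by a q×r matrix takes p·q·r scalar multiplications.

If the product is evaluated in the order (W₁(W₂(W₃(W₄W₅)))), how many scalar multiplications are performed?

186276

(W₄W₅): 46×20 by 20×43 → 46×43, cost 46·20·43 = 39560
(W₃(W₄W₅)): 45×46 by 46×43 → 45×43, cost 45·46·43 = 89010; cumulative 128570
(W₂(W₃(W₄W₅))): 22×45 by 45×43 → 22×43, cost 22·45·43 = 42570; cumulative 171140
(W₁(W₂(W₃(W₄W₅)))): 16×22 by 22×43 → 16×43, cost 16·22·43 = 15136; cumulative 186276
Total: 186276 scalar multiplications.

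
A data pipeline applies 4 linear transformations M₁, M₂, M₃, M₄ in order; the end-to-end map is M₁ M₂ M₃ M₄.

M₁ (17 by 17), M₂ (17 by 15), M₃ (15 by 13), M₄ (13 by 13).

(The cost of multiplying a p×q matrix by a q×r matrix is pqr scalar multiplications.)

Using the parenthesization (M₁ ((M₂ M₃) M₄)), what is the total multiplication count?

9945

(M₂ M₃): 17×15 by 15×13 → 17×13, cost 17·15·13 = 3315
((M₂ M₃) M₄): 17×13 by 13×13 → 17×13, cost 17·13·13 = 2873; cumulative 6188
(M₁ ((M₂ M₃) M₄)): 17×17 by 17×13 → 17×13, cost 17·17·13 = 3757; cumulative 9945
Total: 9945 scalar multiplications.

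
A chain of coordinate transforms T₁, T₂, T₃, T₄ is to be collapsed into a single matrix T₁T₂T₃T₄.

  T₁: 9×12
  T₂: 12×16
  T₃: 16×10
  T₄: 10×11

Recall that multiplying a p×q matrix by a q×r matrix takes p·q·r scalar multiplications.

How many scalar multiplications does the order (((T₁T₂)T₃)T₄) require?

(T₁T₂): 9×12 by 12×16 → 9×16, cost 9·12·16 = 1728
((T₁T₂)T₃): 9×16 by 16×10 → 9×10, cost 9·16·10 = 1440; cumulative 3168
(((T₁T₂)T₃)T₄): 9×10 by 10×11 → 9×11, cost 9·10·11 = 990; cumulative 4158
Total: 4158 scalar multiplications.

4158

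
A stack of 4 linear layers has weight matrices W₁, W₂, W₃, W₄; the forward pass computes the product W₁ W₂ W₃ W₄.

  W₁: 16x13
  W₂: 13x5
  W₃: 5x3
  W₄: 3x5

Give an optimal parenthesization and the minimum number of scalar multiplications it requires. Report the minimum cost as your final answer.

Adjacent pairs: W₁W₂ = 16·13·5 = 1040; W₂W₃ = 13·5·3 = 195; W₃W₄ = 5·3·5 = 75.
Length 3: W₁..W₃: k=1: 0+195+16·13·3=819; k=2: 1040+0+16·5·3=1280 → min 819 | W₂..W₄: k=2: 0+75+13·5·5=400; k=3: 195+0+13·3·5=390 → min 390.
Length 4: W₁..W₄: k=1: 0+390+16·13·5=1430; k=2: 1040+75+16·5·5=1515; k=3: 819+0+16·3·5=1059 → min 1059.
Optimal parenthesization: ((W₁ (W₂ W₃)) W₄) with cost 1059.

1059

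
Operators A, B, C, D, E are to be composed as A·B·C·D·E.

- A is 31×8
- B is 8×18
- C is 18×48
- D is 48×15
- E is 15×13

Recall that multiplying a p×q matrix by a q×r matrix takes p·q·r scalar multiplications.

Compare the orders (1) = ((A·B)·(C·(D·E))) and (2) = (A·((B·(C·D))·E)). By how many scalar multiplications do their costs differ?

Order (1) = ((A·B)·(C·(D·E))): (A·B): 31×8 by 8×18 → 31×18, cost 31·8·18 = 4464; (D·E): 48×15 by 15×13 → 48×13, cost 48·15·13 = 9360; (C·(D·E)): 18×48 by 48×13 → 18×13, cost 18·48·13 = 11232; cumulative 20592; ((A·B)·(C·(D·E))): 31×18 by 18×13 → 31×13, cost 31·18·13 = 7254; cumulative 32310. Total 32310.
Order (2) = (A·((B·(C·D))·E)): (C·D): 18×48 by 48×15 → 18×15, cost 18·48·15 = 12960; (B·(C·D)): 8×18 by 18×15 → 8×15, cost 8·18·15 = 2160; cumulative 15120; ((B·(C·D))·E): 8×15 by 15×13 → 8×13, cost 8·15·13 = 1560; cumulative 16680; (A·((B·(C·D))·E)): 31×8 by 8×13 → 31×13, cost 31·8·13 = 3224; cumulative 19904. Total 19904.
Difference: |32310 − 19904| = 12406.

12406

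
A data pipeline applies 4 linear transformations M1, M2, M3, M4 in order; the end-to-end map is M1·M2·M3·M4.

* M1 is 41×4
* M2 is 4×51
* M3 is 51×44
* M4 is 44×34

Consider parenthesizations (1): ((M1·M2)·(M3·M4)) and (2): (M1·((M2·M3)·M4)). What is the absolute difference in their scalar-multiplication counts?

135218

Order (1) = ((M1·M2)·(M3·M4)): (M1·M2): 41×4 by 4×51 → 41×51, cost 41·4·51 = 8364; (M3·M4): 51×44 by 44×34 → 51×34, cost 51·44·34 = 76296; ((M1·M2)·(M3·M4)): 41×51 by 51×34 → 41×34, cost 41·51·34 = 71094; cumulative 155754. Total 155754.
Order (2) = (M1·((M2·M3)·M4)): (M2·M3): 4×51 by 51×44 → 4×44, cost 4·51·44 = 8976; ((M2·M3)·M4): 4×44 by 44×34 → 4×34, cost 4·44·34 = 5984; cumulative 14960; (M1·((M2·M3)·M4)): 41×4 by 4×34 → 41×34, cost 41·4·34 = 5576; cumulative 20536. Total 20536.
Difference: |155754 − 20536| = 135218.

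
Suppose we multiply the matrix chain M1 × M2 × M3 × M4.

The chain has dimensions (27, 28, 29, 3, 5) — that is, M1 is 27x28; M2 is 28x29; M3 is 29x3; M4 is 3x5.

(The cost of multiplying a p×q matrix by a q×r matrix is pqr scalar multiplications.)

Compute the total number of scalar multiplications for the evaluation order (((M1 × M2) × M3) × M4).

24678

(M1 × M2): 27×28 by 28×29 → 27×29, cost 27·28·29 = 21924
((M1 × M2) × M3): 27×29 by 29×3 → 27×3, cost 27·29·3 = 2349; cumulative 24273
(((M1 × M2) × M3) × M4): 27×3 by 3×5 → 27×5, cost 27·3·5 = 405; cumulative 24678
Total: 24678 scalar multiplications.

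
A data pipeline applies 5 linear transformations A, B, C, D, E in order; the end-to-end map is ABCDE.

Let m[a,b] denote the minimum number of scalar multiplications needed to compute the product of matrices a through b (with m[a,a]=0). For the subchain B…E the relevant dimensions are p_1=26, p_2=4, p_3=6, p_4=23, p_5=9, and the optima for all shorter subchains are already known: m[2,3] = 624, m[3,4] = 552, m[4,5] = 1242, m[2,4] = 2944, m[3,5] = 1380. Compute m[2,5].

m[2,5] = min over k∈[2,4] of m[2,k]+m[k+1,5]+p_{1}·p_k·p_{5}.
k=2: 0 + 1380 + 26·4·9 = 2316; k=3: 624 + 1242 + 26·6·9 = 3270; k=4: 2944 + 0 + 26·23·9 = 8326.
Minimum: 2316 at k=2.

2316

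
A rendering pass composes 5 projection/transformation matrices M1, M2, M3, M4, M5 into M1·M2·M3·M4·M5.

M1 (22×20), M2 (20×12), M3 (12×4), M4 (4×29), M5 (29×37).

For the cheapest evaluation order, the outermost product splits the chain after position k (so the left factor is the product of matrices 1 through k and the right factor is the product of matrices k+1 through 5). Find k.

Adjacent pairs: M1M2 = 22·20·12 = 5280; M2M3 = 20·12·4 = 960; M3M4 = 12·4·29 = 1392; M4M5 = 4·29·37 = 4292.
Length 3: M1..M3: k=1: 0+960+22·20·4=2720; k=2: 5280+0+22·12·4=6336 → min 2720 | M2..M4: k=2: 0+1392+20·12·29=8352; k=3: 960+0+20·4·29=3280 → min 3280 | M3..M5: k=3: 0+4292+12·4·37=6068; k=4: 1392+0+12·29·37=14268 → min 6068.
Length 4: M1..M4: k=1: 0+3280+22·20·29=16040; k=2: 5280+1392+22·12·29=14328; k=3: 2720+0+22·4·29=5272 → min 5272 | M2..M5: k=2: 0+6068+20·12·37=14948; k=3: 960+4292+20·4·37=8212; k=4: 3280+0+20·29·37=24740 → min 8212.
Top-level splits: k=1: (M1..M1)·(M2..M5) → 0+8212+22·20·37 = 24492; k=2: (M1..M2)·(M3..M5) → 5280+6068+22·12·37 = 21116; k=3: (M1..M3)·(M4..M5) → 2720+4292+22·4·37 = 10268; k=4: (M1..M4)·(M5..M5) → 5272+0+22·29·37 = 28878.
Best split is after M3, i.e. k = 3.

3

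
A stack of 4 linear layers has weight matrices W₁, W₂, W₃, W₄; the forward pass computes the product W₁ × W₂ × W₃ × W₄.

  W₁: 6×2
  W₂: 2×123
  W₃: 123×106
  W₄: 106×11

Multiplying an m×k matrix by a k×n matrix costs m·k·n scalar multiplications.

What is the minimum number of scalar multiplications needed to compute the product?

28540

Adjacent pairs: W₁W₂ = 6·2·123 = 1476; W₂W₃ = 2·123·106 = 26076; W₃W₄ = 123·106·11 = 143418.
Length 3: W₁..W₃: k=1: 0+26076+6·2·106=27348; k=2: 1476+0+6·123·106=79704 → min 27348 | W₂..W₄: k=2: 0+143418+2·123·11=146124; k=3: 26076+0+2·106·11=28408 → min 28408.
Length 4: W₁..W₄: k=1: 0+28408+6·2·11=28540; k=2: 1476+143418+6·123·11=153012; k=3: 27348+0+6·106·11=34344 → min 28540.
Optimal order: (W₁ × ((W₂ × W₃) × W₄)) with cost 28540.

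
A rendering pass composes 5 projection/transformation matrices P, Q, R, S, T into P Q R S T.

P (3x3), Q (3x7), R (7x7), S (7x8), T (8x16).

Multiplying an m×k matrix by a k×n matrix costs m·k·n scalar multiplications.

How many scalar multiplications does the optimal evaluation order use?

Adjacent pairs: PQ = 3·3·7 = 63; QR = 3·7·7 = 147; RS = 7·7·8 = 392; ST = 7·8·16 = 896.
Length 3: P..R: k=1: 0+147+3·3·7=210; k=2: 63+0+3·7·7=210 → min 210 | Q..S: k=2: 0+392+3·7·8=560; k=3: 147+0+3·7·8=315 → min 315 | R..T: k=3: 0+896+7·7·16=1680; k=4: 392+0+7·8·16=1288 → min 1288.
Length 4: P..S: k=1: 0+315+3·3·8=387; k=2: 63+392+3·7·8=623; k=3: 210+0+3·7·8=378 → min 378 | Q..T: k=2: 0+1288+3·7·16=1624; k=3: 147+896+3·7·16=1379; k=4: 315+0+3·8·16=699 → min 699.
Length 5: P..T: k=1: 0+699+3·3·16=843; k=2: 63+1288+3·7·16=1687; k=3: 210+896+3·7·16=1442; k=4: 378+0+3·8·16=762 → min 762.
Optimal order: (((P (Q R)) S) T) with cost 762.

762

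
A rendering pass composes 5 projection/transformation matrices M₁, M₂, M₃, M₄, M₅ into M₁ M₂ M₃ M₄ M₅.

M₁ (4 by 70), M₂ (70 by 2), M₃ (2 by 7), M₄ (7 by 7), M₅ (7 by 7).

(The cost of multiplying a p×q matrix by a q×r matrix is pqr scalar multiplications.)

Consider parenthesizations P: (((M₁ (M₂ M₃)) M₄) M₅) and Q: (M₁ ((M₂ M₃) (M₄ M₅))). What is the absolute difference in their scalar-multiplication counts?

3381

Order P = (((M₁ (M₂ M₃)) M₄) M₅): (M₂ M₃): 70×2 by 2×7 → 70×7, cost 70·2·7 = 980; (M₁ (M₂ M₃)): 4×70 by 70×7 → 4×7, cost 4·70·7 = 1960; cumulative 2940; ((M₁ (M₂ M₃)) M₄): 4×7 by 7×7 → 4×7, cost 4·7·7 = 196; cumulative 3136; (((M₁ (M₂ M₃)) M₄) M₅): 4×7 by 7×7 → 4×7, cost 4·7·7 = 196; cumulative 3332. Total 3332.
Order Q = (M₁ ((M₂ M₃) (M₄ M₅))): (M₂ M₃): 70×2 by 2×7 → 70×7, cost 70·2·7 = 980; (M₄ M₅): 7×7 by 7×7 → 7×7, cost 7·7·7 = 343; ((M₂ M₃) (M₄ M₅)): 70×7 by 7×7 → 70×7, cost 70·7·7 = 3430; cumulative 4753; (M₁ ((M₂ M₃) (M₄ M₅))): 4×70 by 70×7 → 4×7, cost 4·70·7 = 1960; cumulative 6713. Total 6713.
Difference: |3332 − 6713| = 3381.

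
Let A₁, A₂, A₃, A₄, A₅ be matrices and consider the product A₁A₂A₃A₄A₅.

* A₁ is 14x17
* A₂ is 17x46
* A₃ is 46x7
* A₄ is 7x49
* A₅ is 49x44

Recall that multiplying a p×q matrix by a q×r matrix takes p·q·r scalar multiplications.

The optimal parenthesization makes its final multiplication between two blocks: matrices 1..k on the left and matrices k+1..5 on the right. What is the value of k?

Adjacent pairs: A₁A₂ = 14·17·46 = 10948; A₂A₃ = 17·46·7 = 5474; A₃A₄ = 46·7·49 = 15778; A₄A₅ = 7·49·44 = 15092.
Length 3: A₁..A₃: k=1: 0+5474+14·17·7=7140; k=2: 10948+0+14·46·7=15456 → min 7140 | A₂..A₄: k=2: 0+15778+17·46·49=54096; k=3: 5474+0+17·7·49=11305 → min 11305 | A₃..A₅: k=3: 0+15092+46·7·44=29260; k=4: 15778+0+46·49·44=114954 → min 29260.
Length 4: A₁..A₄: k=1: 0+11305+14·17·49=22967; k=2: 10948+15778+14·46·49=58282; k=3: 7140+0+14·7·49=11942 → min 11942 | A₂..A₅: k=2: 0+29260+17·46·44=63668; k=3: 5474+15092+17·7·44=25802; k=4: 11305+0+17·49·44=47957 → min 25802.
Top-level splits: k=1: (A₁..A₁)·(A₂..A₅) → 0+25802+14·17·44 = 36274; k=2: (A₁..A₂)·(A₃..A₅) → 10948+29260+14·46·44 = 68544; k=3: (A₁..A₃)·(A₄..A₅) → 7140+15092+14·7·44 = 26544; k=4: (A₁..A₄)·(A₅..A₅) → 11942+0+14·49·44 = 42126.
Best split is after A₃, i.e. k = 3.

3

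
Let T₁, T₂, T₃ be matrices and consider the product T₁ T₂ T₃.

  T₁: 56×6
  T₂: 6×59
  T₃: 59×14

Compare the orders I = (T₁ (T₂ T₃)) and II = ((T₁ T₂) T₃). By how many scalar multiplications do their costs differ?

Order I = (T₁ (T₂ T₃)): (T₂ T₃): 6×59 by 59×14 → 6×14, cost 6·59·14 = 4956; (T₁ (T₂ T₃)): 56×6 by 6×14 → 56×14, cost 56·6·14 = 4704; cumulative 9660. Total 9660.
Order II = ((T₁ T₂) T₃): (T₁ T₂): 56×6 by 6×59 → 56×59, cost 56·6·59 = 19824; ((T₁ T₂) T₃): 56×59 by 59×14 → 56×14, cost 56·59·14 = 46256; cumulative 66080. Total 66080.
Difference: |9660 − 66080| = 56420.

56420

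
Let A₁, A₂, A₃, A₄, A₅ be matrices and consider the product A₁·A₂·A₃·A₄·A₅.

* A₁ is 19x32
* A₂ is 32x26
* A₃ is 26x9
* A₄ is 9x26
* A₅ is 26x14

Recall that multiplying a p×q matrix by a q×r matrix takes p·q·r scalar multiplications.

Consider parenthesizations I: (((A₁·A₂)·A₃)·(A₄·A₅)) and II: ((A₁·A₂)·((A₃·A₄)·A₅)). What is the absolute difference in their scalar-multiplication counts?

12348

Order I = (((A₁·A₂)·A₃)·(A₄·A₅)): (A₁·A₂): 19×32 by 32×26 → 19×26, cost 19·32·26 = 15808; ((A₁·A₂)·A₃): 19×26 by 26×9 → 19×9, cost 19·26·9 = 4446; cumulative 20254; (A₄·A₅): 9×26 by 26×14 → 9×14, cost 9·26·14 = 3276; (((A₁·A₂)·A₃)·(A₄·A₅)): 19×9 by 9×14 → 19×14, cost 19·9·14 = 2394; cumulative 25924. Total 25924.
Order II = ((A₁·A₂)·((A₃·A₄)·A₅)): (A₁·A₂): 19×32 by 32×26 → 19×26, cost 19·32·26 = 15808; (A₃·A₄): 26×9 by 9×26 → 26×26, cost 26·9·26 = 6084; ((A₃·A₄)·A₅): 26×26 by 26×14 → 26×14, cost 26·26·14 = 9464; cumulative 15548; ((A₁·A₂)·((A₃·A₄)·A₅)): 19×26 by 26×14 → 19×14, cost 19·26·14 = 6916; cumulative 38272. Total 38272.
Difference: |25924 − 38272| = 12348.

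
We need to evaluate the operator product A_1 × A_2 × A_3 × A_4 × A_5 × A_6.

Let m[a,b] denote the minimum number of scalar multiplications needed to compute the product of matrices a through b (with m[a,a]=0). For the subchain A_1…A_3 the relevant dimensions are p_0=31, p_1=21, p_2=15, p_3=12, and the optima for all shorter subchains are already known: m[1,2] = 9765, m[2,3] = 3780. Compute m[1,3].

m[1,3] = min over k∈[1,2] of m[1,k]+m[k+1,3]+p_{0}·p_k·p_{3}.
k=1: 0 + 3780 + 31·21·12 = 11592; k=2: 9765 + 0 + 31·15·12 = 15345.
Minimum: 11592 at k=1.

11592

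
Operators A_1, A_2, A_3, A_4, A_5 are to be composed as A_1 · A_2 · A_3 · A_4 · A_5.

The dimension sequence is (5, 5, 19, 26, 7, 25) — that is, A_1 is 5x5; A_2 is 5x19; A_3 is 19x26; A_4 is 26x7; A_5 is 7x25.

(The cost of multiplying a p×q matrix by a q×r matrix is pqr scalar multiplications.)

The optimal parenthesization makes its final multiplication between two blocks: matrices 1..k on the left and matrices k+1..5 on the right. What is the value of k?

4

Adjacent pairs: A_1A_2 = 5·5·19 = 475; A_2A_3 = 5·19·26 = 2470; A_3A_4 = 19·26·7 = 3458; A_4A_5 = 26·7·25 = 4550.
Length 3: A_1..A_3: k=1: 0+2470+5·5·26=3120; k=2: 475+0+5·19·26=2945 → min 2945 | A_2..A_4: k=2: 0+3458+5·19·7=4123; k=3: 2470+0+5·26·7=3380 → min 3380 | A_3..A_5: k=3: 0+4550+19·26·25=16900; k=4: 3458+0+19·7·25=6783 → min 6783.
Length 4: A_1..A_4: k=1: 0+3380+5·5·7=3555; k=2: 475+3458+5·19·7=4598; k=3: 2945+0+5·26·7=3855 → min 3555 | A_2..A_5: k=2: 0+6783+5·19·25=9158; k=3: 2470+4550+5·26·25=10270; k=4: 3380+0+5·7·25=4255 → min 4255.
Top-level splits: k=1: (A_1..A_1)·(A_2..A_5) → 0+4255+5·5·25 = 4880; k=2: (A_1..A_2)·(A_3..A_5) → 475+6783+5·19·25 = 9633; k=3: (A_1..A_3)·(A_4..A_5) → 2945+4550+5·26·25 = 10745; k=4: (A_1..A_4)·(A_5..A_5) → 3555+0+5·7·25 = 4430.
Best split is after A_4, i.e. k = 4.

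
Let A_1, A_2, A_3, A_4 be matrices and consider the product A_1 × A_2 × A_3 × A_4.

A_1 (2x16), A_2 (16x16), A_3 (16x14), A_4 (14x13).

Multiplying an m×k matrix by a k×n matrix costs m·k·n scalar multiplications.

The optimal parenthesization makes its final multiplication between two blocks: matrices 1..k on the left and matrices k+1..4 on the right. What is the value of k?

3

Adjacent pairs: A_1A_2 = 2·16·16 = 512; A_2A_3 = 16·16·14 = 3584; A_3A_4 = 16·14·13 = 2912.
Length 3: A_1..A_3: k=1: 0+3584+2·16·14=4032; k=2: 512+0+2·16·14=960 → min 960 | A_2..A_4: k=2: 0+2912+16·16·13=6240; k=3: 3584+0+16·14·13=6496 → min 6240.
Top-level splits: k=1: (A_1..A_1)·(A_2..A_4) → 0+6240+2·16·13 = 6656; k=2: (A_1..A_2)·(A_3..A_4) → 512+2912+2·16·13 = 3840; k=3: (A_1..A_3)·(A_4..A_4) → 960+0+2·14·13 = 1324.
Best split is after A_3, i.e. k = 3.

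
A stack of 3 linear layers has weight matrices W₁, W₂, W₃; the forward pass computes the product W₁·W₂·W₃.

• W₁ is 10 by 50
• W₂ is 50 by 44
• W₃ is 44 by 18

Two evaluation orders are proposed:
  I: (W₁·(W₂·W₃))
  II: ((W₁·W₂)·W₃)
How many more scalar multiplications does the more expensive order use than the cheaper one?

18680

Order I = (W₁·(W₂·W₃)): (W₂·W₃): 50×44 by 44×18 → 50×18, cost 50·44·18 = 39600; (W₁·(W₂·W₃)): 10×50 by 50×18 → 10×18, cost 10·50·18 = 9000; cumulative 48600. Total 48600.
Order II = ((W₁·W₂)·W₃): (W₁·W₂): 10×50 by 50×44 → 10×44, cost 10·50·44 = 22000; ((W₁·W₂)·W₃): 10×44 by 44×18 → 10×18, cost 10·44·18 = 7920; cumulative 29920. Total 29920.
Difference: |48600 − 29920| = 18680.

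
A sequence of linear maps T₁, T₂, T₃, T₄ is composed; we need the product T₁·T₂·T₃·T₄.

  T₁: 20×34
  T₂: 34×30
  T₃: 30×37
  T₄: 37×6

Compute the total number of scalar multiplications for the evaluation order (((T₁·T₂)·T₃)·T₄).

47040

(T₁·T₂): 20×34 by 34×30 → 20×30, cost 20·34·30 = 20400
((T₁·T₂)·T₃): 20×30 by 30×37 → 20×37, cost 20·30·37 = 22200; cumulative 42600
(((T₁·T₂)·T₃)·T₄): 20×37 by 37×6 → 20×6, cost 20·37·6 = 4440; cumulative 47040
Total: 47040 scalar multiplications.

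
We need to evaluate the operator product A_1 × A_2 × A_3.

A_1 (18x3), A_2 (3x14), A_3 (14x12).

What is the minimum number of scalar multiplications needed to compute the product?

1152

Order (A_1 × (A_2 × A_3)): (A_2 × A_3): 3×14 by 14×12 → 3×12, cost 3·14·12 = 504; (A_1 × (A_2 × A_3)): 18×3 by 3×12 → 18×12, cost 18·3·12 = 648; cumulative 1152. Total 1152.
Order ((A_1 × A_2) × A_3): (A_1 × A_2): 18×3 by 3×14 → 18×14, cost 18·3·14 = 756; ((A_1 × A_2) × A_3): 18×14 by 14×12 → 18×12, cost 18·14·12 = 3024; cumulative 3780. Total 3780.
Minimum: 1152.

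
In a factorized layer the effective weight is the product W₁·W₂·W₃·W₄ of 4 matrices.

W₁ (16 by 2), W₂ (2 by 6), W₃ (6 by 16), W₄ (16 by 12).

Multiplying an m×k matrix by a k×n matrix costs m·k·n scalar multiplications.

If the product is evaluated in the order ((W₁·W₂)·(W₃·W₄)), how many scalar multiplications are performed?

(W₁·W₂): 16×2 by 2×6 → 16×6, cost 16·2·6 = 192
(W₃·W₄): 6×16 by 16×12 → 6×12, cost 6·16·12 = 1152
((W₁·W₂)·(W₃·W₄)): 16×6 by 6×12 → 16×12, cost 16·6·12 = 1152; cumulative 2496
Total: 2496 scalar multiplications.

2496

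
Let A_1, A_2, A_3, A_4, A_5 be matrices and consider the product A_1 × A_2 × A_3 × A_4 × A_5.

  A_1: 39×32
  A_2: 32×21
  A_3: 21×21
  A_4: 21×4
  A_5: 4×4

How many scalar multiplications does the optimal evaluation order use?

Adjacent pairs: A_1A_2 = 39·32·21 = 26208; A_2A_3 = 32·21·21 = 14112; A_3A_4 = 21·21·4 = 1764; A_4A_5 = 21·4·4 = 336.
Length 3: A_1..A_3: k=1: 0+14112+39·32·21=40320; k=2: 26208+0+39·21·21=43407 → min 40320 | A_2..A_4: k=2: 0+1764+32·21·4=4452; k=3: 14112+0+32·21·4=16800 → min 4452 | A_3..A_5: k=3: 0+336+21·21·4=2100; k=4: 1764+0+21·4·4=2100 → min 2100.
Length 4: A_1..A_4: k=1: 0+4452+39·32·4=9444; k=2: 26208+1764+39·21·4=31248; k=3: 40320+0+39·21·4=43596 → min 9444 | A_2..A_5: k=2: 0+2100+32·21·4=4788; k=3: 14112+336+32·21·4=17136; k=4: 4452+0+32·4·4=4964 → min 4788.
Length 5: A_1..A_5: k=1: 0+4788+39·32·4=9780; k=2: 26208+2100+39·21·4=31584; k=3: 40320+336+39·21·4=43932; k=4: 9444+0+39·4·4=10068 → min 9780.
Optimal order: (A_1 × (A_2 × (A_3 × (A_4 × A_5)))) with cost 9780.

9780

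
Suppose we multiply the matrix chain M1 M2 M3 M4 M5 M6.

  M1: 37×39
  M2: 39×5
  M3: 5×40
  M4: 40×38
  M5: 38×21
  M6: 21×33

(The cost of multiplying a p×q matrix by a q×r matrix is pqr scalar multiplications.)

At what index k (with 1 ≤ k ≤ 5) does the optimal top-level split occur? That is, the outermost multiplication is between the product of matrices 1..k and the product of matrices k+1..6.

Adjacent pairs: M1M2 = 37·39·5 = 7215; M2M3 = 39·5·40 = 7800; M3M4 = 5·40·38 = 7600; M4M5 = 40·38·21 = 31920; M5M6 = 38·21·33 = 26334.
Length 3: M1..M3: k=1: 0+7800+37·39·40=65520; k=2: 7215+0+37·5·40=14615 → min 14615 | M2..M4: k=2: 0+7600+39·5·38=15010; k=3: 7800+0+39·40·38=67080 → min 15010 | M3..M5: k=3: 0+31920+5·40·21=36120; k=4: 7600+0+5·38·21=11590 → min 11590 | M4..M6: k=4: 0+26334+40·38·33=76494; k=5: 31920+0+40·21·33=59640 → min 59640.
Length 4: M1..M4: k=1: 0+15010+37·39·38=69844; k=2: 7215+7600+37·5·38=21845; k=3: 14615+0+37·40·38=70855 → min 21845 | M2..M5: k=2: 0+11590+39·5·21=15685; k=3: 7800+31920+39·40·21=72480; k=4: 15010+0+39·38·21=46132 → min 15685 | M3..M6: k=3: 0+59640+5·40·33=66240; k=4: 7600+26334+5·38·33=40204; k=5: 11590+0+5·21·33=15055 → min 15055.
Length 5: M1..M5: k=1: 0+15685+37·39·21=45988; k=2: 7215+11590+37·5·21=22690; k=3: 14615+31920+37·40·21=77615; k=4: 21845+0+37·38·21=51371 → min 22690 | M2..M6: k=2: 0+15055+39·5·33=21490; k=3: 7800+59640+39·40·33=118920; k=4: 15010+26334+39·38·33=90250; k=5: 15685+0+39·21·33=42712 → min 21490.
Top-level splits: k=1: (M1..M1)·(M2..M6) → 0+21490+37·39·33 = 69109; k=2: (M1..M2)·(M3..M6) → 7215+15055+37·5·33 = 28375; k=3: (M1..M3)·(M4..M6) → 14615+59640+37·40·33 = 123095; k=4: (M1..M4)·(M5..M6) → 21845+26334+37·38·33 = 94577; k=5: (M1..M5)·(M6..M6) → 22690+0+37·21·33 = 48331.
Best split is after M2, i.e. k = 2.

2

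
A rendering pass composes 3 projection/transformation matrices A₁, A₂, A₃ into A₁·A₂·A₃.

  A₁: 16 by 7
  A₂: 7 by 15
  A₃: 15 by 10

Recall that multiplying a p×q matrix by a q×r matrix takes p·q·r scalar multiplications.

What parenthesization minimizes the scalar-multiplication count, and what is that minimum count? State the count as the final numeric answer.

2170

(A₁·(A₂·A₃)): cost 2170.
((A₁·A₂)·A₃): cost 4080.
Optimal: (A₁·(A₂·A₃)) with cost 2170.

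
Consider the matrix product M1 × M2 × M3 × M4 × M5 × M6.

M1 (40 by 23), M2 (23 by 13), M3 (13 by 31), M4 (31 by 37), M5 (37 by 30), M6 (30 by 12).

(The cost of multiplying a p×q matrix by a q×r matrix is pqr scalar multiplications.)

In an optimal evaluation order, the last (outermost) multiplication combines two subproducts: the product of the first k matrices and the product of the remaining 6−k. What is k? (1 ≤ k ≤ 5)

1

Adjacent pairs: M1M2 = 40·23·13 = 11960; M2M3 = 23·13·31 = 9269; M3M4 = 13·31·37 = 14911; M4M5 = 31·37·30 = 34410; M5M6 = 37·30·12 = 13320.
Length 3: M1..M3: k=1: 0+9269+40·23·31=37789; k=2: 11960+0+40·13·31=28080 → min 28080 | M2..M4: k=2: 0+14911+23·13·37=25974; k=3: 9269+0+23·31·37=35650 → min 25974 | M3..M5: k=3: 0+34410+13·31·30=46500; k=4: 14911+0+13·37·30=29341 → min 29341 | M4..M6: k=4: 0+13320+31·37·12=27084; k=5: 34410+0+31·30·12=45570 → min 27084.
Length 4: M1..M4: k=1: 0+25974+40·23·37=60014; k=2: 11960+14911+40·13·37=46111; k=3: 28080+0+40·31·37=73960 → min 46111 | M2..M5: k=2: 0+29341+23·13·30=38311; k=3: 9269+34410+23·31·30=65069; k=4: 25974+0+23·37·30=51504 → min 38311 | M3..M6: k=3: 0+27084+13·31·12=31920; k=4: 14911+13320+13·37·12=34003; k=5: 29341+0+13·30·12=34021 → min 31920.
Length 5: M1..M5: k=1: 0+38311+40·23·30=65911; k=2: 11960+29341+40·13·30=56901; k=3: 28080+34410+40·31·30=99690; k=4: 46111+0+40·37·30=90511 → min 56901 | M2..M6: k=2: 0+31920+23·13·12=35508; k=3: 9269+27084+23·31·12=44909; k=4: 25974+13320+23·37·12=49506; k=5: 38311+0+23·30·12=46591 → min 35508.
Top-level splits: k=1: (M1..M1)·(M2..M6) → 0+35508+40·23·12 = 46548; k=2: (M1..M2)·(M3..M6) → 11960+31920+40·13·12 = 50120; k=3: (M1..M3)·(M4..M6) → 28080+27084+40·31·12 = 70044; k=4: (M1..M4)·(M5..M6) → 46111+13320+40·37·12 = 77191; k=5: (M1..M5)·(M6..M6) → 56901+0+40·30·12 = 71301.
Best split is after M1, i.e. k = 1.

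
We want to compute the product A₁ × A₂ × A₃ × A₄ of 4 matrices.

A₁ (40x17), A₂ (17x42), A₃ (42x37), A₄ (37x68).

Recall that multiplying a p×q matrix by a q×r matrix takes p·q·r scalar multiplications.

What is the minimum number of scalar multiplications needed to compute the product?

115430

Adjacent pairs: A₁A₂ = 40·17·42 = 28560; A₂A₃ = 17·42·37 = 26418; A₃A₄ = 42·37·68 = 105672.
Length 3: A₁..A₃: k=1: 0+26418+40·17·37=51578; k=2: 28560+0+40·42·37=90720 → min 51578 | A₂..A₄: k=2: 0+105672+17·42·68=154224; k=3: 26418+0+17·37·68=69190 → min 69190.
Length 4: A₁..A₄: k=1: 0+69190+40·17·68=115430; k=2: 28560+105672+40·42·68=248472; k=3: 51578+0+40·37·68=152218 → min 115430.
Optimal order: (A₁ × ((A₂ × A₃) × A₄)) with cost 115430.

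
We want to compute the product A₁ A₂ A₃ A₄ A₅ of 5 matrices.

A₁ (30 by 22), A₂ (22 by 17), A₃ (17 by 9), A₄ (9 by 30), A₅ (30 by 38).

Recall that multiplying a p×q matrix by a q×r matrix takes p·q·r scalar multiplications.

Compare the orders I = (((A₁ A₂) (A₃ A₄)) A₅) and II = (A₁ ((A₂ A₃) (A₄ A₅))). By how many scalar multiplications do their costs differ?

Order I = (((A₁ A₂) (A₃ A₄)) A₅): (A₁ A₂): 30×22 by 22×17 → 30×17, cost 30·22·17 = 11220; (A₃ A₄): 17×9 by 9×30 → 17×30, cost 17·9·30 = 4590; ((A₁ A₂) (A₃ A₄)): 30×17 by 17×30 → 30×30, cost 30·17·30 = 15300; cumulative 31110; (((A₁ A₂) (A₃ A₄)) A₅): 30×30 by 30×38 → 30×38, cost 30·30·38 = 34200; cumulative 65310. Total 65310.
Order II = (A₁ ((A₂ A₃) (A₄ A₅))): (A₂ A₃): 22×17 by 17×9 → 22×9, cost 22·17·9 = 3366; (A₄ A₅): 9×30 by 30×38 → 9×38, cost 9·30·38 = 10260; ((A₂ A₃) (A₄ A₅)): 22×9 by 9×38 → 22×38, cost 22·9·38 = 7524; cumulative 21150; (A₁ ((A₂ A₃) (A₄ A₅))): 30×22 by 22×38 → 30×38, cost 30·22·38 = 25080; cumulative 46230. Total 46230.
Difference: |65310 − 46230| = 19080.

19080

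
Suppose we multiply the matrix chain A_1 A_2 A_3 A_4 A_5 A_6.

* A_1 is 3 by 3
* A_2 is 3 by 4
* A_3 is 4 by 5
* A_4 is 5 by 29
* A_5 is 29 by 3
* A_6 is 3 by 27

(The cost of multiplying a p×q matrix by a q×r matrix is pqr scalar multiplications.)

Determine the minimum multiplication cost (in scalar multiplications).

Adjacent pairs: A_1A_2 = 3·3·4 = 36; A_2A_3 = 3·4·5 = 60; A_3A_4 = 4·5·29 = 580; A_4A_5 = 5·29·3 = 435; A_5A_6 = 29·3·27 = 2349.
Length 3: A_1..A_3: k=1: 0+60+3·3·5=105; k=2: 36+0+3·4·5=96 → min 96 | A_2..A_4: k=2: 0+580+3·4·29=928; k=3: 60+0+3·5·29=495 → min 495 | A_3..A_5: k=3: 0+435+4·5·3=495; k=4: 580+0+4·29·3=928 → min 495 | A_4..A_6: k=4: 0+2349+5·29·27=6264; k=5: 435+0+5·3·27=840 → min 840.
Length 4: A_1..A_4: k=1: 0+495+3·3·29=756; k=2: 36+580+3·4·29=964; k=3: 96+0+3·5·29=531 → min 531 | A_2..A_5: k=2: 0+495+3·4·3=531; k=3: 60+435+3·5·3=540; k=4: 495+0+3·29·3=756 → min 531 | A_3..A_6: k=3: 0+840+4·5·27=1380; k=4: 580+2349+4·29·27=6061; k=5: 495+0+4·3·27=819 → min 819.
Length 5: A_1..A_5: k=1: 0+531+3·3·3=558; k=2: 36+495+3·4·3=567; k=3: 96+435+3·5·3=576; k=4: 531+0+3·29·3=792 → min 558 | A_2..A_6: k=2: 0+819+3·4·27=1143; k=3: 60+840+3·5·27=1305; k=4: 495+2349+3·29·27=5193; k=5: 531+0+3·3·27=774 → min 774.
Length 6: A_1..A_6: k=1: 0+774+3·3·27=1017; k=2: 36+819+3·4·27=1179; k=3: 96+840+3·5·27=1341; k=4: 531+2349+3·29·27=5229; k=5: 558+0+3·3·27=801 → min 801.
Optimal order: ((A_1 (A_2 (A_3 (A_4 A_5)))) A_6) with cost 801.

801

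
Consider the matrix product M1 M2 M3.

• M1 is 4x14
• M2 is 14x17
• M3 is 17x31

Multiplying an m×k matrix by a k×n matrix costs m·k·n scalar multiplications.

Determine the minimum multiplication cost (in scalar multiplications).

3060

Order (M1 (M2 M3)): (M2 M3): 14×17 by 17×31 → 14×31, cost 14·17·31 = 7378; (M1 (M2 M3)): 4×14 by 14×31 → 4×31, cost 4·14·31 = 1736; cumulative 9114. Total 9114.
Order ((M1 M2) M3): (M1 M2): 4×14 by 14×17 → 4×17, cost 4·14·17 = 952; ((M1 M2) M3): 4×17 by 17×31 → 4×31, cost 4·17·31 = 2108; cumulative 3060. Total 3060.
Minimum: 3060.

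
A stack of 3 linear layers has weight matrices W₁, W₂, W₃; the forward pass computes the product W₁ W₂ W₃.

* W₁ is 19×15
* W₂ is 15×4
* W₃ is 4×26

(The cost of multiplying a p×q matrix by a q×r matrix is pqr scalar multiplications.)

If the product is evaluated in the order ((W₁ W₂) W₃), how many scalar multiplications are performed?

(W₁ W₂): 19×15 by 15×4 → 19×4, cost 19·15·4 = 1140
((W₁ W₂) W₃): 19×4 by 4×26 → 19×26, cost 19·4·26 = 1976; cumulative 3116
Total: 3116 scalar multiplications.

3116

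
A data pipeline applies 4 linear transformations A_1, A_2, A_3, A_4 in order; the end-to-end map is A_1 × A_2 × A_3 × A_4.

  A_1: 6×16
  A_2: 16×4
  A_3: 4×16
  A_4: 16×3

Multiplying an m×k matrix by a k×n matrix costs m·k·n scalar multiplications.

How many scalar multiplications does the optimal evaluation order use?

648

Adjacent pairs: A_1A_2 = 6·16·4 = 384; A_2A_3 = 16·4·16 = 1024; A_3A_4 = 4·16·3 = 192.
Length 3: A_1..A_3: k=1: 0+1024+6·16·16=2560; k=2: 384+0+6·4·16=768 → min 768 | A_2..A_4: k=2: 0+192+16·4·3=384; k=3: 1024+0+16·16·3=1792 → min 384.
Length 4: A_1..A_4: k=1: 0+384+6·16·3=672; k=2: 384+192+6·4·3=648; k=3: 768+0+6·16·3=1056 → min 648.
Optimal order: ((A_1 × A_2) × (A_3 × A_4)) with cost 648.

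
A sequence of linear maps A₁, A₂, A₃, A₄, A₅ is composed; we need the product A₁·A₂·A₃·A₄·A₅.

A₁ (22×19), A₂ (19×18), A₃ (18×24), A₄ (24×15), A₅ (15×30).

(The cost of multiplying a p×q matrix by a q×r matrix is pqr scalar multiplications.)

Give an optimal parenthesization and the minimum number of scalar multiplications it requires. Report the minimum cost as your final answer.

27780

Adjacent pairs: A₁A₂ = 22·19·18 = 7524; A₂A₃ = 19·18·24 = 8208; A₃A₄ = 18·24·15 = 6480; A₄A₅ = 24·15·30 = 10800.
Length 3: A₁..A₃: k=1: 0+8208+22·19·24=18240; k=2: 7524+0+22·18·24=17028 → min 17028 | A₂..A₄: k=2: 0+6480+19·18·15=11610; k=3: 8208+0+19·24·15=15048 → min 11610 | A₃..A₅: k=3: 0+10800+18·24·30=23760; k=4: 6480+0+18·15·30=14580 → min 14580.
Length 4: A₁..A₄: k=1: 0+11610+22·19·15=17880; k=2: 7524+6480+22·18·15=19944; k=3: 17028+0+22·24·15=24948 → min 17880 | A₂..A₅: k=2: 0+14580+19·18·30=24840; k=3: 8208+10800+19·24·30=32688; k=4: 11610+0+19·15·30=20160 → min 20160.
Length 5: A₁..A₅: k=1: 0+20160+22·19·30=32700; k=2: 7524+14580+22·18·30=33984; k=3: 17028+10800+22·24·30=43668; k=4: 17880+0+22·15·30=27780 → min 27780.
Optimal parenthesization: ((A₁·(A₂·(A₃·A₄)))·A₅) with cost 27780.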